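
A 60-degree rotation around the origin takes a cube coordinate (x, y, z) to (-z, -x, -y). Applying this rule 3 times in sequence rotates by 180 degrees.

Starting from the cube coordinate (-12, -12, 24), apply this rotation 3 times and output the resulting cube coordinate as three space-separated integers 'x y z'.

Answer: 12 12 -24

Derivation:
Start: (-12, -12, 24)
Step 1: (-12, -12, 24) -> (-(24), -(-12), -(-12)) = (-24, 12, 12)
Step 2: (-24, 12, 12) -> (-(12), -(-24), -(12)) = (-12, 24, -12)
Step 3: (-12, 24, -12) -> (-(-12), -(-12), -(24)) = (12, 12, -24)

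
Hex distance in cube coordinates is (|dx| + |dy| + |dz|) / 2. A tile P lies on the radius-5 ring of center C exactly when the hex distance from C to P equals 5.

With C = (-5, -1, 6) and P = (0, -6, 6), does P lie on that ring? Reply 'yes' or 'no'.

Answer: yes

Derivation:
|px - cx| = |0 - (-5)| = 5
|py - cy| = |-6 - (-1)| = 5
|pz - cz| = |6 - 6| = 0
distance = (5+5+0)/2 = 10/2 = 5
radius = 5; distance == radius -> yes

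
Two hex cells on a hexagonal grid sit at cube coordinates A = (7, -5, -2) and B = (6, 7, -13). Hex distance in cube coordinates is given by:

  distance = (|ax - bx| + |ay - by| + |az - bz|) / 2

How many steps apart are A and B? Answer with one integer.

Answer: 12

Derivation:
|ax - bx| = |7 - 6| = 1
|ay - by| = |-5 - 7| = 12
|az - bz| = |-2 - (-13)| = 11
distance = (1 + 12 + 11) / 2 = 24 / 2 = 12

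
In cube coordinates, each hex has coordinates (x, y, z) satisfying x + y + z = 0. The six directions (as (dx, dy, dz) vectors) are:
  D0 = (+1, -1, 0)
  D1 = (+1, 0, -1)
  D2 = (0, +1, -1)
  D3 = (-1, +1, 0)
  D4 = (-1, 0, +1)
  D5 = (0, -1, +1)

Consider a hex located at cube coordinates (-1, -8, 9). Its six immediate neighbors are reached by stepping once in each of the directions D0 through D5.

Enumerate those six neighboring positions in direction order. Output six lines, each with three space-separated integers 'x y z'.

Answer: 0 -9 9
0 -8 8
-1 -7 8
-2 -7 9
-2 -8 10
-1 -9 10

Derivation:
Center: (-1, -8, 9). Add each direction:
  D0: (-1, -8, 9) + (1, -1, 0) = (0, -9, 9)
  D1: (-1, -8, 9) + (1, 0, -1) = (0, -8, 8)
  D2: (-1, -8, 9) + (0, 1, -1) = (-1, -7, 8)
  D3: (-1, -8, 9) + (-1, 1, 0) = (-2, -7, 9)
  D4: (-1, -8, 9) + (-1, 0, 1) = (-2, -8, 10)
  D5: (-1, -8, 9) + (0, -1, 1) = (-1, -9, 10)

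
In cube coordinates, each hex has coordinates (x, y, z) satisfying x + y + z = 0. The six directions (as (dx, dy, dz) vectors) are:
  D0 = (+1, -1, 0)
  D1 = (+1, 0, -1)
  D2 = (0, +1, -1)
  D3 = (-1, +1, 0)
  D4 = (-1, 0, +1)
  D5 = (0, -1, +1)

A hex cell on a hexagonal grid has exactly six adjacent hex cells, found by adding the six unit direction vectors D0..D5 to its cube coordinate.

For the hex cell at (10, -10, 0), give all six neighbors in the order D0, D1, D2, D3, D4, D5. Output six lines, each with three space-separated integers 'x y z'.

Center: (10, -10, 0). Add each direction:
  D0: (10, -10, 0) + (1, -1, 0) = (11, -11, 0)
  D1: (10, -10, 0) + (1, 0, -1) = (11, -10, -1)
  D2: (10, -10, 0) + (0, 1, -1) = (10, -9, -1)
  D3: (10, -10, 0) + (-1, 1, 0) = (9, -9, 0)
  D4: (10, -10, 0) + (-1, 0, 1) = (9, -10, 1)
  D5: (10, -10, 0) + (0, -1, 1) = (10, -11, 1)

Answer: 11 -11 0
11 -10 -1
10 -9 -1
9 -9 0
9 -10 1
10 -11 1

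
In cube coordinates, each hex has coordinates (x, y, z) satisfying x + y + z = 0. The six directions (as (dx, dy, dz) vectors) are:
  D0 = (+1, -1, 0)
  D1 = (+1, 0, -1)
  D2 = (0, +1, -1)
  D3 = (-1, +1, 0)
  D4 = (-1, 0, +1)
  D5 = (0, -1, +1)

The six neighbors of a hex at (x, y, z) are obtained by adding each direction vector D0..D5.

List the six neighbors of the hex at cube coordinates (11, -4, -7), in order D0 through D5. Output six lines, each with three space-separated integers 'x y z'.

Answer: 12 -5 -7
12 -4 -8
11 -3 -8
10 -3 -7
10 -4 -6
11 -5 -6

Derivation:
Center: (11, -4, -7). Add each direction:
  D0: (11, -4, -7) + (1, -1, 0) = (12, -5, -7)
  D1: (11, -4, -7) + (1, 0, -1) = (12, -4, -8)
  D2: (11, -4, -7) + (0, 1, -1) = (11, -3, -8)
  D3: (11, -4, -7) + (-1, 1, 0) = (10, -3, -7)
  D4: (11, -4, -7) + (-1, 0, 1) = (10, -4, -6)
  D5: (11, -4, -7) + (0, -1, 1) = (11, -5, -6)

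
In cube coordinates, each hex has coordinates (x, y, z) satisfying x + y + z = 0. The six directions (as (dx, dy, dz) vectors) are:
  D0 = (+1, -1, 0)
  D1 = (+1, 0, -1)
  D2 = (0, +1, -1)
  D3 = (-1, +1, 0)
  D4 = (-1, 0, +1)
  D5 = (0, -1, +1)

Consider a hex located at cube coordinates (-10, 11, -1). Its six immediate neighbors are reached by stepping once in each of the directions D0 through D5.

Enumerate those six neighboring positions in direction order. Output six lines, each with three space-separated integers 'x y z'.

Center: (-10, 11, -1). Add each direction:
  D0: (-10, 11, -1) + (1, -1, 0) = (-9, 10, -1)
  D1: (-10, 11, -1) + (1, 0, -1) = (-9, 11, -2)
  D2: (-10, 11, -1) + (0, 1, -1) = (-10, 12, -2)
  D3: (-10, 11, -1) + (-1, 1, 0) = (-11, 12, -1)
  D4: (-10, 11, -1) + (-1, 0, 1) = (-11, 11, 0)
  D5: (-10, 11, -1) + (0, -1, 1) = (-10, 10, 0)

Answer: -9 10 -1
-9 11 -2
-10 12 -2
-11 12 -1
-11 11 0
-10 10 0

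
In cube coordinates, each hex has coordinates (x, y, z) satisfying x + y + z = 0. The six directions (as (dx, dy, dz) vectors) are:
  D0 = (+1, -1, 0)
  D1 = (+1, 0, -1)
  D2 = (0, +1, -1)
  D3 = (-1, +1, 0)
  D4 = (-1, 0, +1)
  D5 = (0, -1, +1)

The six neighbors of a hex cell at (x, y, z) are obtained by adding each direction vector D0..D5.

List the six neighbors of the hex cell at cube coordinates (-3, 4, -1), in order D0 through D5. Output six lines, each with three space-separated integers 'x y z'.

Answer: -2 3 -1
-2 4 -2
-3 5 -2
-4 5 -1
-4 4 0
-3 3 0

Derivation:
Center: (-3, 4, -1). Add each direction:
  D0: (-3, 4, -1) + (1, -1, 0) = (-2, 3, -1)
  D1: (-3, 4, -1) + (1, 0, -1) = (-2, 4, -2)
  D2: (-3, 4, -1) + (0, 1, -1) = (-3, 5, -2)
  D3: (-3, 4, -1) + (-1, 1, 0) = (-4, 5, -1)
  D4: (-3, 4, -1) + (-1, 0, 1) = (-4, 4, 0)
  D5: (-3, 4, -1) + (0, -1, 1) = (-3, 3, 0)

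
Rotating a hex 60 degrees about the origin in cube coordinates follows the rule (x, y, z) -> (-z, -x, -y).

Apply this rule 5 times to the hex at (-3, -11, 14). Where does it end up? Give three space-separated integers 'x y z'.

Answer: 11 -14 3

Derivation:
Start: (-3, -11, 14)
Step 1: (-3, -11, 14) -> (-(14), -(-3), -(-11)) = (-14, 3, 11)
Step 2: (-14, 3, 11) -> (-(11), -(-14), -(3)) = (-11, 14, -3)
Step 3: (-11, 14, -3) -> (-(-3), -(-11), -(14)) = (3, 11, -14)
Step 4: (3, 11, -14) -> (-(-14), -(3), -(11)) = (14, -3, -11)
Step 5: (14, -3, -11) -> (-(-11), -(14), -(-3)) = (11, -14, 3)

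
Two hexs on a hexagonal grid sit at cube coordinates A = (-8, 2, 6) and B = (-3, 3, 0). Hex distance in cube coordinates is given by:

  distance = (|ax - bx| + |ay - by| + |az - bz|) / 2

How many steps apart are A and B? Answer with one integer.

|ax - bx| = |-8 - (-3)| = 5
|ay - by| = |2 - 3| = 1
|az - bz| = |6 - 0| = 6
distance = (5 + 1 + 6) / 2 = 12 / 2 = 6

Answer: 6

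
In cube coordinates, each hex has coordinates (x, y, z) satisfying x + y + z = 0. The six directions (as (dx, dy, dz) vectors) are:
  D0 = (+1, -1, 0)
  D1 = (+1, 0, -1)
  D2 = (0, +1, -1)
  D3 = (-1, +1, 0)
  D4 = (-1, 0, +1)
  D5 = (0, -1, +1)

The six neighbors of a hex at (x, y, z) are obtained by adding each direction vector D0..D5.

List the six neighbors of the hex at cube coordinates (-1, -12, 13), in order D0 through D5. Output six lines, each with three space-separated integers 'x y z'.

Center: (-1, -12, 13). Add each direction:
  D0: (-1, -12, 13) + (1, -1, 0) = (0, -13, 13)
  D1: (-1, -12, 13) + (1, 0, -1) = (0, -12, 12)
  D2: (-1, -12, 13) + (0, 1, -1) = (-1, -11, 12)
  D3: (-1, -12, 13) + (-1, 1, 0) = (-2, -11, 13)
  D4: (-1, -12, 13) + (-1, 0, 1) = (-2, -12, 14)
  D5: (-1, -12, 13) + (0, -1, 1) = (-1, -13, 14)

Answer: 0 -13 13
0 -12 12
-1 -11 12
-2 -11 13
-2 -12 14
-1 -13 14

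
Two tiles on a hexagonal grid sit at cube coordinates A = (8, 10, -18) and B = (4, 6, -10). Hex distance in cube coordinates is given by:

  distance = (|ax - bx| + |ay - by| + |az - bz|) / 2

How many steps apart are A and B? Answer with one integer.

Answer: 8

Derivation:
|ax - bx| = |8 - 4| = 4
|ay - by| = |10 - 6| = 4
|az - bz| = |-18 - (-10)| = 8
distance = (4 + 4 + 8) / 2 = 16 / 2 = 8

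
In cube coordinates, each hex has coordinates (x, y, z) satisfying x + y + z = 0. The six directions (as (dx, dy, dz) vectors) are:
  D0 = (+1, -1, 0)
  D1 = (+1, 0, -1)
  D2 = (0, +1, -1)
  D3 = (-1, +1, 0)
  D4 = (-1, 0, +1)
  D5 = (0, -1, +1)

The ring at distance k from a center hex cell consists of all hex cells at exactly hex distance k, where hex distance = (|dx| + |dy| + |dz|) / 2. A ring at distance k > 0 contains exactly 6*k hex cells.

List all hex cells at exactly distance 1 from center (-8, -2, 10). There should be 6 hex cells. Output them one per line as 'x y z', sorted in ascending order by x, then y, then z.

Answer: -9 -2 11
-9 -1 10
-8 -3 11
-8 -1 9
-7 -3 10
-7 -2 9

Derivation:
Walk ring at distance 1 from (-8, -2, 10):
Start at center + D4*1 = (-9, -2, 11)
  hex 0: (-9, -2, 11)
  hex 1: (-8, -3, 11)
  hex 2: (-7, -3, 10)
  hex 3: (-7, -2, 9)
  hex 4: (-8, -1, 9)
  hex 5: (-9, -1, 10)
Sorted: 6 hexes.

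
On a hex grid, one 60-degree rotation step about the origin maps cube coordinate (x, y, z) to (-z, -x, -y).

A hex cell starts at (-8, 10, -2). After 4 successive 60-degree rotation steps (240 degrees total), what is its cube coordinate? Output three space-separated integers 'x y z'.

Start: (-8, 10, -2)
Step 1: (-8, 10, -2) -> (-(-2), -(-8), -(10)) = (2, 8, -10)
Step 2: (2, 8, -10) -> (-(-10), -(2), -(8)) = (10, -2, -8)
Step 3: (10, -2, -8) -> (-(-8), -(10), -(-2)) = (8, -10, 2)
Step 4: (8, -10, 2) -> (-(2), -(8), -(-10)) = (-2, -8, 10)

Answer: -2 -8 10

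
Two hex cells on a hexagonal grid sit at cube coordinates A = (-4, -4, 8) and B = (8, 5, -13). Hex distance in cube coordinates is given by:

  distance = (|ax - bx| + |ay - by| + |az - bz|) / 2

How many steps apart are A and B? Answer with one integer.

Answer: 21

Derivation:
|ax - bx| = |-4 - 8| = 12
|ay - by| = |-4 - 5| = 9
|az - bz| = |8 - (-13)| = 21
distance = (12 + 9 + 21) / 2 = 42 / 2 = 21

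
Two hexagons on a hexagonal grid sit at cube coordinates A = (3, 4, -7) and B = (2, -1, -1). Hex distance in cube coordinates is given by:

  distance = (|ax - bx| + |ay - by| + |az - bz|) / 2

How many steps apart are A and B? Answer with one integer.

|ax - bx| = |3 - 2| = 1
|ay - by| = |4 - (-1)| = 5
|az - bz| = |-7 - (-1)| = 6
distance = (1 + 5 + 6) / 2 = 12 / 2 = 6

Answer: 6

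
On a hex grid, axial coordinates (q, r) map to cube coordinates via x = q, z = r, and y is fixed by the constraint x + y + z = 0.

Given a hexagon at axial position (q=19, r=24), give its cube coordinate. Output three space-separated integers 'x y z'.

x = q = 19
z = r = 24
y = -x - z = -(19) - (24) = -43

Answer: 19 -43 24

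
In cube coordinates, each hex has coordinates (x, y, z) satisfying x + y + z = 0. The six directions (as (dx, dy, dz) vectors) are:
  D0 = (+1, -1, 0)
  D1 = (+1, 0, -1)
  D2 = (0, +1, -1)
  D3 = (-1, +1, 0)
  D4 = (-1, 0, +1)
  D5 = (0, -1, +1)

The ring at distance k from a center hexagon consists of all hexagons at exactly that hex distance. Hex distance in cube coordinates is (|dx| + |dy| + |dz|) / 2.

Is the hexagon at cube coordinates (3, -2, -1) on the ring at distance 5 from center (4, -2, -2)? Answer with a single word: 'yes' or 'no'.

Answer: no

Derivation:
|px - cx| = |3 - 4| = 1
|py - cy| = |-2 - (-2)| = 0
|pz - cz| = |-1 - (-2)| = 1
distance = (1+0+1)/2 = 2/2 = 1
radius = 5; distance != radius -> no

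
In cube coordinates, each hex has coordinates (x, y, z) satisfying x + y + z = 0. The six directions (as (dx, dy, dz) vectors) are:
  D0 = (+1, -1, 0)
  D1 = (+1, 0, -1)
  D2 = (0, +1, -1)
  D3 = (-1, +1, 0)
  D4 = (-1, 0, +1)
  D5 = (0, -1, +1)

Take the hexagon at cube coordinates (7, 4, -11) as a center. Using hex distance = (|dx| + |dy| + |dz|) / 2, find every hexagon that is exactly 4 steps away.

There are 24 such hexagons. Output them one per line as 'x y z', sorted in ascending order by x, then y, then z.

Walk ring at distance 4 from (7, 4, -11):
Start at center + D4*4 = (3, 4, -7)
  hex 0: (3, 4, -7)
  hex 1: (4, 3, -7)
  hex 2: (5, 2, -7)
  hex 3: (6, 1, -7)
  hex 4: (7, 0, -7)
  hex 5: (8, 0, -8)
  hex 6: (9, 0, -9)
  hex 7: (10, 0, -10)
  hex 8: (11, 0, -11)
  hex 9: (11, 1, -12)
  hex 10: (11, 2, -13)
  hex 11: (11, 3, -14)
  hex 12: (11, 4, -15)
  hex 13: (10, 5, -15)
  hex 14: (9, 6, -15)
  hex 15: (8, 7, -15)
  hex 16: (7, 8, -15)
  hex 17: (6, 8, -14)
  hex 18: (5, 8, -13)
  hex 19: (4, 8, -12)
  hex 20: (3, 8, -11)
  hex 21: (3, 7, -10)
  hex 22: (3, 6, -9)
  hex 23: (3, 5, -8)
Sorted: 24 hexes.

Answer: 3 4 -7
3 5 -8
3 6 -9
3 7 -10
3 8 -11
4 3 -7
4 8 -12
5 2 -7
5 8 -13
6 1 -7
6 8 -14
7 0 -7
7 8 -15
8 0 -8
8 7 -15
9 0 -9
9 6 -15
10 0 -10
10 5 -15
11 0 -11
11 1 -12
11 2 -13
11 3 -14
11 4 -15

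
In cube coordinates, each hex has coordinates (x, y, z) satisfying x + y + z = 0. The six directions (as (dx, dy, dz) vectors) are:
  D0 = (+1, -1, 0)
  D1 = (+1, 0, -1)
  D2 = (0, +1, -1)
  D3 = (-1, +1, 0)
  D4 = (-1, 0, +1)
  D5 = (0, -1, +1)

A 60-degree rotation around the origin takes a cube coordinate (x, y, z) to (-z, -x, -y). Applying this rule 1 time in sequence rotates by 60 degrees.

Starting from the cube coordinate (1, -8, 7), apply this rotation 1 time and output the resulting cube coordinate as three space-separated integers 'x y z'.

Start: (1, -8, 7)
Step 1: (1, -8, 7) -> (-(7), -(1), -(-8)) = (-7, -1, 8)

Answer: -7 -1 8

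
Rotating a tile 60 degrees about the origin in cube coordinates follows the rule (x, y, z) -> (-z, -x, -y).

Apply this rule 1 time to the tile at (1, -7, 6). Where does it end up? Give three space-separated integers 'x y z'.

Answer: -6 -1 7

Derivation:
Start: (1, -7, 6)
Step 1: (1, -7, 6) -> (-(6), -(1), -(-7)) = (-6, -1, 7)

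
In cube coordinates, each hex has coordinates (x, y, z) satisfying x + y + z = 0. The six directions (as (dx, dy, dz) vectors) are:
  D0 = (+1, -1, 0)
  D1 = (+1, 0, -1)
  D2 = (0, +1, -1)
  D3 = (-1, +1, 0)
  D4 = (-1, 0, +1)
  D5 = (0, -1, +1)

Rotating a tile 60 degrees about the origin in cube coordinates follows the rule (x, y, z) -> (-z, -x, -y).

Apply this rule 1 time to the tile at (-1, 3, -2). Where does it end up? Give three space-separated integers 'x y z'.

Answer: 2 1 -3

Derivation:
Start: (-1, 3, -2)
Step 1: (-1, 3, -2) -> (-(-2), -(-1), -(3)) = (2, 1, -3)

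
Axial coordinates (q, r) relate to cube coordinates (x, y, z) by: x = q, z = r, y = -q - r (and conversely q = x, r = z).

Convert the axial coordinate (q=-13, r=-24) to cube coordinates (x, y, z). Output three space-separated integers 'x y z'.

x = q = -13
z = r = -24
y = -x - z = -(-13) - (-24) = 37

Answer: -13 37 -24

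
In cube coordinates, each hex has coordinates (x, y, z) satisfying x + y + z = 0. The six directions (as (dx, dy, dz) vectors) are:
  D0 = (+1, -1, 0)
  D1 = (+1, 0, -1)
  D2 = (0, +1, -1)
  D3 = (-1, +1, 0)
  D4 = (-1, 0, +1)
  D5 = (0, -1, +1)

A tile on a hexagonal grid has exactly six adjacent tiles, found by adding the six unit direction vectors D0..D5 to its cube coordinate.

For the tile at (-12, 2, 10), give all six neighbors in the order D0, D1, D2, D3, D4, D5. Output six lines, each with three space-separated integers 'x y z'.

Center: (-12, 2, 10). Add each direction:
  D0: (-12, 2, 10) + (1, -1, 0) = (-11, 1, 10)
  D1: (-12, 2, 10) + (1, 0, -1) = (-11, 2, 9)
  D2: (-12, 2, 10) + (0, 1, -1) = (-12, 3, 9)
  D3: (-12, 2, 10) + (-1, 1, 0) = (-13, 3, 10)
  D4: (-12, 2, 10) + (-1, 0, 1) = (-13, 2, 11)
  D5: (-12, 2, 10) + (0, -1, 1) = (-12, 1, 11)

Answer: -11 1 10
-11 2 9
-12 3 9
-13 3 10
-13 2 11
-12 1 11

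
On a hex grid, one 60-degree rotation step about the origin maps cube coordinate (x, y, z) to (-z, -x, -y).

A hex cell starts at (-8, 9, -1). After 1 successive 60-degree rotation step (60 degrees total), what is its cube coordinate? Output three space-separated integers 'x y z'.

Start: (-8, 9, -1)
Step 1: (-8, 9, -1) -> (-(-1), -(-8), -(9)) = (1, 8, -9)

Answer: 1 8 -9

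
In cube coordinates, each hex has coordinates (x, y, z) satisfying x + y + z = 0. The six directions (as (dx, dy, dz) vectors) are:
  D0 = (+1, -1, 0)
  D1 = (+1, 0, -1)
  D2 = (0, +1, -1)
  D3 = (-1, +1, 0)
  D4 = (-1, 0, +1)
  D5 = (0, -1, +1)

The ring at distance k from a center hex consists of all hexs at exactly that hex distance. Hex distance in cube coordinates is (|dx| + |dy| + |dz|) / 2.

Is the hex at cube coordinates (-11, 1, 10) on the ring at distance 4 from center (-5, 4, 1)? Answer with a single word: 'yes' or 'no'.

Answer: no

Derivation:
|px - cx| = |-11 - (-5)| = 6
|py - cy| = |1 - 4| = 3
|pz - cz| = |10 - 1| = 9
distance = (6+3+9)/2 = 18/2 = 9
radius = 4; distance != radius -> no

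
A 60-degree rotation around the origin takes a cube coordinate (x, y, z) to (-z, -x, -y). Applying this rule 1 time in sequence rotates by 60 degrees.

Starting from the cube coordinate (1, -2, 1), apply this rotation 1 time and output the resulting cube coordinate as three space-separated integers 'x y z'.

Answer: -1 -1 2

Derivation:
Start: (1, -2, 1)
Step 1: (1, -2, 1) -> (-(1), -(1), -(-2)) = (-1, -1, 2)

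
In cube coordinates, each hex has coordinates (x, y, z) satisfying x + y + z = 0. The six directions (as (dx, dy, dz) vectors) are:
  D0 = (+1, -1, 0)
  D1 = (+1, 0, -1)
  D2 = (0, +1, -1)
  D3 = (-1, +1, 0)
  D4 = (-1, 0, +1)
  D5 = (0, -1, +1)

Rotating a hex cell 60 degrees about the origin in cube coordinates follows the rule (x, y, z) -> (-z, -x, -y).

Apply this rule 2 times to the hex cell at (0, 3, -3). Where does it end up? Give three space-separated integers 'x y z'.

Answer: 3 -3 0

Derivation:
Start: (0, 3, -3)
Step 1: (0, 3, -3) -> (-(-3), -(0), -(3)) = (3, 0, -3)
Step 2: (3, 0, -3) -> (-(-3), -(3), -(0)) = (3, -3, 0)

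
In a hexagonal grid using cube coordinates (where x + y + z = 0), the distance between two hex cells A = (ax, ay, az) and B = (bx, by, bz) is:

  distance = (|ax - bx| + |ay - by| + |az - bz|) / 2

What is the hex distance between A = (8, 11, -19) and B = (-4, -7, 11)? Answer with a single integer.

|ax - bx| = |8 - (-4)| = 12
|ay - by| = |11 - (-7)| = 18
|az - bz| = |-19 - 11| = 30
distance = (12 + 18 + 30) / 2 = 60 / 2 = 30

Answer: 30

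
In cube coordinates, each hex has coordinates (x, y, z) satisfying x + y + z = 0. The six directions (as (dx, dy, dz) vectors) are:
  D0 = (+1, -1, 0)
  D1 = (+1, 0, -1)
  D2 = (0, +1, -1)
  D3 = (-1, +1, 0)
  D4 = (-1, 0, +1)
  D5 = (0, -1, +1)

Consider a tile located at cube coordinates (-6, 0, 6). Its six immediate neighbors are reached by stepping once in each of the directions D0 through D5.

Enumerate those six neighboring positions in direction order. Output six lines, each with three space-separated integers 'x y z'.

Answer: -5 -1 6
-5 0 5
-6 1 5
-7 1 6
-7 0 7
-6 -1 7

Derivation:
Center: (-6, 0, 6). Add each direction:
  D0: (-6, 0, 6) + (1, -1, 0) = (-5, -1, 6)
  D1: (-6, 0, 6) + (1, 0, -1) = (-5, 0, 5)
  D2: (-6, 0, 6) + (0, 1, -1) = (-6, 1, 5)
  D3: (-6, 0, 6) + (-1, 1, 0) = (-7, 1, 6)
  D4: (-6, 0, 6) + (-1, 0, 1) = (-7, 0, 7)
  D5: (-6, 0, 6) + (0, -1, 1) = (-6, -1, 7)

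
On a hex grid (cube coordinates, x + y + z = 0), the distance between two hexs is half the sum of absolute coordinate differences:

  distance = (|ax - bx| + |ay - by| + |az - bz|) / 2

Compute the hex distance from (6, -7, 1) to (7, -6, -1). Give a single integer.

Answer: 2

Derivation:
|ax - bx| = |6 - 7| = 1
|ay - by| = |-7 - (-6)| = 1
|az - bz| = |1 - (-1)| = 2
distance = (1 + 1 + 2) / 2 = 4 / 2 = 2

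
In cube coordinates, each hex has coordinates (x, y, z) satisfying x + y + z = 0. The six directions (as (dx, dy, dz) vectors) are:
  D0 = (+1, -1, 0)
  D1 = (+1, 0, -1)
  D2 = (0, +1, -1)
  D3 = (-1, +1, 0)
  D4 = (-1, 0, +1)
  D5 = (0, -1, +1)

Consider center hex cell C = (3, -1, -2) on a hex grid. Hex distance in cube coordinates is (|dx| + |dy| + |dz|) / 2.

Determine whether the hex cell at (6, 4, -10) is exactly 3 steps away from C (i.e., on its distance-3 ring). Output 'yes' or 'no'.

Answer: no

Derivation:
|px - cx| = |6 - 3| = 3
|py - cy| = |4 - (-1)| = 5
|pz - cz| = |-10 - (-2)| = 8
distance = (3+5+8)/2 = 16/2 = 8
radius = 3; distance != radius -> no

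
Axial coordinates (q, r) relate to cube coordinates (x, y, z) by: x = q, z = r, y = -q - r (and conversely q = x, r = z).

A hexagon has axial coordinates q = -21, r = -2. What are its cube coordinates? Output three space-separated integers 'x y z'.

x = q = -21
z = r = -2
y = -x - z = -(-21) - (-2) = 23

Answer: -21 23 -2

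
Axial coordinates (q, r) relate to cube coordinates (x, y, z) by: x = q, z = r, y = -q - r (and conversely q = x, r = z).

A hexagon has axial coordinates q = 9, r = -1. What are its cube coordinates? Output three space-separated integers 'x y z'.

Answer: 9 -8 -1

Derivation:
x = q = 9
z = r = -1
y = -x - z = -(9) - (-1) = -8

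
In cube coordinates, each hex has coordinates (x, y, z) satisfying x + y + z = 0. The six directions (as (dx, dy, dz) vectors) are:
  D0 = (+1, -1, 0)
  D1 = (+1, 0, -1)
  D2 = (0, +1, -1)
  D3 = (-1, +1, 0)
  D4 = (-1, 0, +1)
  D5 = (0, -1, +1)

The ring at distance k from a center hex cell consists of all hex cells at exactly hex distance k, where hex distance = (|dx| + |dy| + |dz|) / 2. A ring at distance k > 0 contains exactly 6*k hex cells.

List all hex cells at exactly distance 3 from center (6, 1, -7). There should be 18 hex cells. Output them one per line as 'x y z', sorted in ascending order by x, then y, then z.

Walk ring at distance 3 from (6, 1, -7):
Start at center + D4*3 = (3, 1, -4)
  hex 0: (3, 1, -4)
  hex 1: (4, 0, -4)
  hex 2: (5, -1, -4)
  hex 3: (6, -2, -4)
  hex 4: (7, -2, -5)
  hex 5: (8, -2, -6)
  hex 6: (9, -2, -7)
  hex 7: (9, -1, -8)
  hex 8: (9, 0, -9)
  hex 9: (9, 1, -10)
  hex 10: (8, 2, -10)
  hex 11: (7, 3, -10)
  hex 12: (6, 4, -10)
  hex 13: (5, 4, -9)
  hex 14: (4, 4, -8)
  hex 15: (3, 4, -7)
  hex 16: (3, 3, -6)
  hex 17: (3, 2, -5)
Sorted: 18 hexes.

Answer: 3 1 -4
3 2 -5
3 3 -6
3 4 -7
4 0 -4
4 4 -8
5 -1 -4
5 4 -9
6 -2 -4
6 4 -10
7 -2 -5
7 3 -10
8 -2 -6
8 2 -10
9 -2 -7
9 -1 -8
9 0 -9
9 1 -10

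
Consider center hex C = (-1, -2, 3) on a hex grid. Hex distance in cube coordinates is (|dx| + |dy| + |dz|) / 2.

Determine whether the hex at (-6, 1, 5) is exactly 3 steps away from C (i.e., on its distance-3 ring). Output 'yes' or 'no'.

Answer: no

Derivation:
|px - cx| = |-6 - (-1)| = 5
|py - cy| = |1 - (-2)| = 3
|pz - cz| = |5 - 3| = 2
distance = (5+3+2)/2 = 10/2 = 5
radius = 3; distance != radius -> no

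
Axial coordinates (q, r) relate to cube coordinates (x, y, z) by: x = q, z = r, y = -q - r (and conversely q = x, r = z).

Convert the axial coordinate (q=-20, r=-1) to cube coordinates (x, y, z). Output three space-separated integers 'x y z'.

x = q = -20
z = r = -1
y = -x - z = -(-20) - (-1) = 21

Answer: -20 21 -1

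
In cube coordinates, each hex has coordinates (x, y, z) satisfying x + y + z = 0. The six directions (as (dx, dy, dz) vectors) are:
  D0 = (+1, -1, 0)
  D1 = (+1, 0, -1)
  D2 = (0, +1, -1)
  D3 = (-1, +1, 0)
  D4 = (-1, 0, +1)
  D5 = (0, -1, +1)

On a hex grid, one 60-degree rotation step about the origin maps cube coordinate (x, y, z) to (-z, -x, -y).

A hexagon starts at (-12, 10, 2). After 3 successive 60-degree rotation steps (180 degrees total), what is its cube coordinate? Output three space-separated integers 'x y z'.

Answer: 12 -10 -2

Derivation:
Start: (-12, 10, 2)
Step 1: (-12, 10, 2) -> (-(2), -(-12), -(10)) = (-2, 12, -10)
Step 2: (-2, 12, -10) -> (-(-10), -(-2), -(12)) = (10, 2, -12)
Step 3: (10, 2, -12) -> (-(-12), -(10), -(2)) = (12, -10, -2)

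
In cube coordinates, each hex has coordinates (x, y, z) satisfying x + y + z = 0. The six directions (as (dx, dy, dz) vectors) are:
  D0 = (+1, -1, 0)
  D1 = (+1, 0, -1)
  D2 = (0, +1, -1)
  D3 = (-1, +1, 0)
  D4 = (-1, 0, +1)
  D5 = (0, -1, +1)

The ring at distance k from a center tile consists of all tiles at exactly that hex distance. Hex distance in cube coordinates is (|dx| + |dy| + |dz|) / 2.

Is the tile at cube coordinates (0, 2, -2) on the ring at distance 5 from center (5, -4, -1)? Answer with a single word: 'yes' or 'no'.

Answer: no

Derivation:
|px - cx| = |0 - 5| = 5
|py - cy| = |2 - (-4)| = 6
|pz - cz| = |-2 - (-1)| = 1
distance = (5+6+1)/2 = 12/2 = 6
radius = 5; distance != radius -> no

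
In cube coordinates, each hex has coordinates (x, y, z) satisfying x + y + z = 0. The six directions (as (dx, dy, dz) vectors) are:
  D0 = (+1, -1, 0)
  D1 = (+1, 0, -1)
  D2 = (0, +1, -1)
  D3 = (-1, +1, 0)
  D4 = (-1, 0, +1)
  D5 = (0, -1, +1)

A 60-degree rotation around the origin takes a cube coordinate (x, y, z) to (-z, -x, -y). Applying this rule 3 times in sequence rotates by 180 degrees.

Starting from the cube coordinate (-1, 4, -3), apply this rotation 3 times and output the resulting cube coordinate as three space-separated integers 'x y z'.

Answer: 1 -4 3

Derivation:
Start: (-1, 4, -3)
Step 1: (-1, 4, -3) -> (-(-3), -(-1), -(4)) = (3, 1, -4)
Step 2: (3, 1, -4) -> (-(-4), -(3), -(1)) = (4, -3, -1)
Step 3: (4, -3, -1) -> (-(-1), -(4), -(-3)) = (1, -4, 3)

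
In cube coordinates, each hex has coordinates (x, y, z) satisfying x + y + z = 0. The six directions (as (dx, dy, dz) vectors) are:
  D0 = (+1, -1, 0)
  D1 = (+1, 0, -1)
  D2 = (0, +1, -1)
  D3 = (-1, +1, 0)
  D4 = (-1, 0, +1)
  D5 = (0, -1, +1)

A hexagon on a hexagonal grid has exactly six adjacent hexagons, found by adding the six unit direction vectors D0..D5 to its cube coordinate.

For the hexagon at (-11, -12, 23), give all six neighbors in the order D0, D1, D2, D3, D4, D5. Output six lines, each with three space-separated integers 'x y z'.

Answer: -10 -13 23
-10 -12 22
-11 -11 22
-12 -11 23
-12 -12 24
-11 -13 24

Derivation:
Center: (-11, -12, 23). Add each direction:
  D0: (-11, -12, 23) + (1, -1, 0) = (-10, -13, 23)
  D1: (-11, -12, 23) + (1, 0, -1) = (-10, -12, 22)
  D2: (-11, -12, 23) + (0, 1, -1) = (-11, -11, 22)
  D3: (-11, -12, 23) + (-1, 1, 0) = (-12, -11, 23)
  D4: (-11, -12, 23) + (-1, 0, 1) = (-12, -12, 24)
  D5: (-11, -12, 23) + (0, -1, 1) = (-11, -13, 24)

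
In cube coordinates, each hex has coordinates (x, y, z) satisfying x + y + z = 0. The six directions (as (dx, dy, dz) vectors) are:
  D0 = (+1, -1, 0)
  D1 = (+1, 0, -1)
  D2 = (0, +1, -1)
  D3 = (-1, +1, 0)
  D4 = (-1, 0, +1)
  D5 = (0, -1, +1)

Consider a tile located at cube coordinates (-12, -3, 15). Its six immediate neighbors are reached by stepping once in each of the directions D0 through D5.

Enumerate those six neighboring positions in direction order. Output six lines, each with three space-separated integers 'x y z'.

Answer: -11 -4 15
-11 -3 14
-12 -2 14
-13 -2 15
-13 -3 16
-12 -4 16

Derivation:
Center: (-12, -3, 15). Add each direction:
  D0: (-12, -3, 15) + (1, -1, 0) = (-11, -4, 15)
  D1: (-12, -3, 15) + (1, 0, -1) = (-11, -3, 14)
  D2: (-12, -3, 15) + (0, 1, -1) = (-12, -2, 14)
  D3: (-12, -3, 15) + (-1, 1, 0) = (-13, -2, 15)
  D4: (-12, -3, 15) + (-1, 0, 1) = (-13, -3, 16)
  D5: (-12, -3, 15) + (0, -1, 1) = (-12, -4, 16)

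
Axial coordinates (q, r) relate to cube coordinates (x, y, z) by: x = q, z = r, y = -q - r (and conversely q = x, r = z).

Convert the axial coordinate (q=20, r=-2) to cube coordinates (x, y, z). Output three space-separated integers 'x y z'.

Answer: 20 -18 -2

Derivation:
x = q = 20
z = r = -2
y = -x - z = -(20) - (-2) = -18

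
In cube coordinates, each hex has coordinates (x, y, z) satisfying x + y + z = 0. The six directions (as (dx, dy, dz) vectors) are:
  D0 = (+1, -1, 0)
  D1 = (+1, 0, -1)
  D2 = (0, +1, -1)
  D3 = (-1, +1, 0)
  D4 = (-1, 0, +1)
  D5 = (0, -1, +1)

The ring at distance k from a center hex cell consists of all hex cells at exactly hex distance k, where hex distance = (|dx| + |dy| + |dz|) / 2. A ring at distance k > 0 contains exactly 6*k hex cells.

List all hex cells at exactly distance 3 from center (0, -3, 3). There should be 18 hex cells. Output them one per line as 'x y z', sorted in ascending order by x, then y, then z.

Walk ring at distance 3 from (0, -3, 3):
Start at center + D4*3 = (-3, -3, 6)
  hex 0: (-3, -3, 6)
  hex 1: (-2, -4, 6)
  hex 2: (-1, -5, 6)
  hex 3: (0, -6, 6)
  hex 4: (1, -6, 5)
  hex 5: (2, -6, 4)
  hex 6: (3, -6, 3)
  hex 7: (3, -5, 2)
  hex 8: (3, -4, 1)
  hex 9: (3, -3, 0)
  hex 10: (2, -2, 0)
  hex 11: (1, -1, 0)
  hex 12: (0, 0, 0)
  hex 13: (-1, 0, 1)
  hex 14: (-2, 0, 2)
  hex 15: (-3, 0, 3)
  hex 16: (-3, -1, 4)
  hex 17: (-3, -2, 5)
Sorted: 18 hexes.

Answer: -3 -3 6
-3 -2 5
-3 -1 4
-3 0 3
-2 -4 6
-2 0 2
-1 -5 6
-1 0 1
0 -6 6
0 0 0
1 -6 5
1 -1 0
2 -6 4
2 -2 0
3 -6 3
3 -5 2
3 -4 1
3 -3 0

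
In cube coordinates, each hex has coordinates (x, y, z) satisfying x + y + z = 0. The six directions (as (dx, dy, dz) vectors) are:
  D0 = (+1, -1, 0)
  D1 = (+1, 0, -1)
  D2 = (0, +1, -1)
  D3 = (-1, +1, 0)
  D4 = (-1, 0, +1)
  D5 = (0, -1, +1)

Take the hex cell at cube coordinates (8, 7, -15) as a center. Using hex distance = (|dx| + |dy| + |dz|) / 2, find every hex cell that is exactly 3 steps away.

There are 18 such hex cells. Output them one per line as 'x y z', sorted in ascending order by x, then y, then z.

Answer: 5 7 -12
5 8 -13
5 9 -14
5 10 -15
6 6 -12
6 10 -16
7 5 -12
7 10 -17
8 4 -12
8 10 -18
9 4 -13
9 9 -18
10 4 -14
10 8 -18
11 4 -15
11 5 -16
11 6 -17
11 7 -18

Derivation:
Walk ring at distance 3 from (8, 7, -15):
Start at center + D4*3 = (5, 7, -12)
  hex 0: (5, 7, -12)
  hex 1: (6, 6, -12)
  hex 2: (7, 5, -12)
  hex 3: (8, 4, -12)
  hex 4: (9, 4, -13)
  hex 5: (10, 4, -14)
  hex 6: (11, 4, -15)
  hex 7: (11, 5, -16)
  hex 8: (11, 6, -17)
  hex 9: (11, 7, -18)
  hex 10: (10, 8, -18)
  hex 11: (9, 9, -18)
  hex 12: (8, 10, -18)
  hex 13: (7, 10, -17)
  hex 14: (6, 10, -16)
  hex 15: (5, 10, -15)
  hex 16: (5, 9, -14)
  hex 17: (5, 8, -13)
Sorted: 18 hexes.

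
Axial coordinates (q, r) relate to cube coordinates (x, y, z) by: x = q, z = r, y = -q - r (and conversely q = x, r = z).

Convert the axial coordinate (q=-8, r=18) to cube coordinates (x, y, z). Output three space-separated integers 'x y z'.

x = q = -8
z = r = 18
y = -x - z = -(-8) - (18) = -10

Answer: -8 -10 18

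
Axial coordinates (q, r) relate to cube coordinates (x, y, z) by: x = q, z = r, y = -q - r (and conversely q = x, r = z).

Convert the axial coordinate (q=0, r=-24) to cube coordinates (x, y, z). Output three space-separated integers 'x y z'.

x = q = 0
z = r = -24
y = -x - z = -(0) - (-24) = 24

Answer: 0 24 -24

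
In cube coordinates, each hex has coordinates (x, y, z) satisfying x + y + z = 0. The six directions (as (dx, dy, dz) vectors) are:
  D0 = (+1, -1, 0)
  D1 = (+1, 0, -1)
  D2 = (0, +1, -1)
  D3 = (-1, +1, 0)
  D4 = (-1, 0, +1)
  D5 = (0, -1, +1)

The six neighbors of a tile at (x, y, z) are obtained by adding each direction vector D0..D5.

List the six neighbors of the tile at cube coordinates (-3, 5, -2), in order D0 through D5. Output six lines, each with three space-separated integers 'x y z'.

Center: (-3, 5, -2). Add each direction:
  D0: (-3, 5, -2) + (1, -1, 0) = (-2, 4, -2)
  D1: (-3, 5, -2) + (1, 0, -1) = (-2, 5, -3)
  D2: (-3, 5, -2) + (0, 1, -1) = (-3, 6, -3)
  D3: (-3, 5, -2) + (-1, 1, 0) = (-4, 6, -2)
  D4: (-3, 5, -2) + (-1, 0, 1) = (-4, 5, -1)
  D5: (-3, 5, -2) + (0, -1, 1) = (-3, 4, -1)

Answer: -2 4 -2
-2 5 -3
-3 6 -3
-4 6 -2
-4 5 -1
-3 4 -1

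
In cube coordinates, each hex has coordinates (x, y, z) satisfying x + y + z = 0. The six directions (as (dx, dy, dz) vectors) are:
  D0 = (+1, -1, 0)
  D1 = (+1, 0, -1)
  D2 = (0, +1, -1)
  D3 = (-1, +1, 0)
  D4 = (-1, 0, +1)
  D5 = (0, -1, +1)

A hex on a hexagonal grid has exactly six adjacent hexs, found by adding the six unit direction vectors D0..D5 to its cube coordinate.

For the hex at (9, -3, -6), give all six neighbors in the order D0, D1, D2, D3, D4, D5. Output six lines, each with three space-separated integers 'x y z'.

Answer: 10 -4 -6
10 -3 -7
9 -2 -7
8 -2 -6
8 -3 -5
9 -4 -5

Derivation:
Center: (9, -3, -6). Add each direction:
  D0: (9, -3, -6) + (1, -1, 0) = (10, -4, -6)
  D1: (9, -3, -6) + (1, 0, -1) = (10, -3, -7)
  D2: (9, -3, -6) + (0, 1, -1) = (9, -2, -7)
  D3: (9, -3, -6) + (-1, 1, 0) = (8, -2, -6)
  D4: (9, -3, -6) + (-1, 0, 1) = (8, -3, -5)
  D5: (9, -3, -6) + (0, -1, 1) = (9, -4, -5)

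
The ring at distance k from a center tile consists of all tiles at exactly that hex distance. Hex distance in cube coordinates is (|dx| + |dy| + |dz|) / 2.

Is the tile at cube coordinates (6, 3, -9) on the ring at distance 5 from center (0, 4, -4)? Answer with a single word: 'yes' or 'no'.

Answer: no

Derivation:
|px - cx| = |6 - 0| = 6
|py - cy| = |3 - 4| = 1
|pz - cz| = |-9 - (-4)| = 5
distance = (6+1+5)/2 = 12/2 = 6
radius = 5; distance != radius -> no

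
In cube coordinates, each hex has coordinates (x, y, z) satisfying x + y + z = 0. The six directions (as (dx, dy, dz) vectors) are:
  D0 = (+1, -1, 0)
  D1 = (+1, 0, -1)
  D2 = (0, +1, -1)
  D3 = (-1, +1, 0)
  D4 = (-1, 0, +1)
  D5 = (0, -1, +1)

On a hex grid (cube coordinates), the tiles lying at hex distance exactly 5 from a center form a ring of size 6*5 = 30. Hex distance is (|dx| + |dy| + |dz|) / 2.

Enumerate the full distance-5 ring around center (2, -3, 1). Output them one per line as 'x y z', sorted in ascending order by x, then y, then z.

Walk ring at distance 5 from (2, -3, 1):
Start at center + D4*5 = (-3, -3, 6)
  hex 0: (-3, -3, 6)
  hex 1: (-2, -4, 6)
  hex 2: (-1, -5, 6)
  hex 3: (0, -6, 6)
  hex 4: (1, -7, 6)
  hex 5: (2, -8, 6)
  hex 6: (3, -8, 5)
  hex 7: (4, -8, 4)
  hex 8: (5, -8, 3)
  hex 9: (6, -8, 2)
  hex 10: (7, -8, 1)
  hex 11: (7, -7, 0)
  hex 12: (7, -6, -1)
  hex 13: (7, -5, -2)
  hex 14: (7, -4, -3)
  hex 15: (7, -3, -4)
  hex 16: (6, -2, -4)
  hex 17: (5, -1, -4)
  hex 18: (4, 0, -4)
  hex 19: (3, 1, -4)
  hex 20: (2, 2, -4)
  hex 21: (1, 2, -3)
  hex 22: (0, 2, -2)
  hex 23: (-1, 2, -1)
  hex 24: (-2, 2, 0)
  hex 25: (-3, 2, 1)
  hex 26: (-3, 1, 2)
  hex 27: (-3, 0, 3)
  hex 28: (-3, -1, 4)
  hex 29: (-3, -2, 5)
Sorted: 30 hexes.

Answer: -3 -3 6
-3 -2 5
-3 -1 4
-3 0 3
-3 1 2
-3 2 1
-2 -4 6
-2 2 0
-1 -5 6
-1 2 -1
0 -6 6
0 2 -2
1 -7 6
1 2 -3
2 -8 6
2 2 -4
3 -8 5
3 1 -4
4 -8 4
4 0 -4
5 -8 3
5 -1 -4
6 -8 2
6 -2 -4
7 -8 1
7 -7 0
7 -6 -1
7 -5 -2
7 -4 -3
7 -3 -4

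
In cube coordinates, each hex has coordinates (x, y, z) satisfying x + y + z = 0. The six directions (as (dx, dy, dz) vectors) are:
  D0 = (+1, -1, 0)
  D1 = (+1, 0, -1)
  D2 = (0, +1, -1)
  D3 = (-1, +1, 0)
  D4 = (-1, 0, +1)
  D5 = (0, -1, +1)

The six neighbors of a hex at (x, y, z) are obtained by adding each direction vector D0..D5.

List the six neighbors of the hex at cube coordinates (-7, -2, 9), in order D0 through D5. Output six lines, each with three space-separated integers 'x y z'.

Center: (-7, -2, 9). Add each direction:
  D0: (-7, -2, 9) + (1, -1, 0) = (-6, -3, 9)
  D1: (-7, -2, 9) + (1, 0, -1) = (-6, -2, 8)
  D2: (-7, -2, 9) + (0, 1, -1) = (-7, -1, 8)
  D3: (-7, -2, 9) + (-1, 1, 0) = (-8, -1, 9)
  D4: (-7, -2, 9) + (-1, 0, 1) = (-8, -2, 10)
  D5: (-7, -2, 9) + (0, -1, 1) = (-7, -3, 10)

Answer: -6 -3 9
-6 -2 8
-7 -1 8
-8 -1 9
-8 -2 10
-7 -3 10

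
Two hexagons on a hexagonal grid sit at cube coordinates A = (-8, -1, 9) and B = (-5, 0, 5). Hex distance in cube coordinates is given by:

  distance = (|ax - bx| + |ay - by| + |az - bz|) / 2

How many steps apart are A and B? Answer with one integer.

|ax - bx| = |-8 - (-5)| = 3
|ay - by| = |-1 - 0| = 1
|az - bz| = |9 - 5| = 4
distance = (3 + 1 + 4) / 2 = 8 / 2 = 4

Answer: 4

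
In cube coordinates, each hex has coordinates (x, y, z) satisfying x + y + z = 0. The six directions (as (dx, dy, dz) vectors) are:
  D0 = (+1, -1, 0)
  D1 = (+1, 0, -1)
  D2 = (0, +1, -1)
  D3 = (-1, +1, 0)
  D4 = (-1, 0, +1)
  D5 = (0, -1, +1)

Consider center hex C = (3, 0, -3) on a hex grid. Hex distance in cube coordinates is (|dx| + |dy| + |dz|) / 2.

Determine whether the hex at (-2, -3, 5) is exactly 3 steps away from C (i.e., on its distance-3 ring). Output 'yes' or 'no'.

Answer: no

Derivation:
|px - cx| = |-2 - 3| = 5
|py - cy| = |-3 - 0| = 3
|pz - cz| = |5 - (-3)| = 8
distance = (5+3+8)/2 = 16/2 = 8
radius = 3; distance != radius -> no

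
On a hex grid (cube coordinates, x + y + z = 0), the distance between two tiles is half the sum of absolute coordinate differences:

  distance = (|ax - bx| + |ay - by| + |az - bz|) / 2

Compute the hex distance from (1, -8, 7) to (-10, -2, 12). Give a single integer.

|ax - bx| = |1 - (-10)| = 11
|ay - by| = |-8 - (-2)| = 6
|az - bz| = |7 - 12| = 5
distance = (11 + 6 + 5) / 2 = 22 / 2 = 11

Answer: 11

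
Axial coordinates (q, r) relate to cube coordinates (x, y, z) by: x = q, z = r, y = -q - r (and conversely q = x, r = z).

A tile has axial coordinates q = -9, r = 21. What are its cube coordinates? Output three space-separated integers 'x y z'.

x = q = -9
z = r = 21
y = -x - z = -(-9) - (21) = -12

Answer: -9 -12 21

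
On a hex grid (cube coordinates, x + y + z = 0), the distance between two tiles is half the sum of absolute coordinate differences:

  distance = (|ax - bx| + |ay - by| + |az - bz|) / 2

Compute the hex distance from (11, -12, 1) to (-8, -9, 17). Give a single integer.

Answer: 19

Derivation:
|ax - bx| = |11 - (-8)| = 19
|ay - by| = |-12 - (-9)| = 3
|az - bz| = |1 - 17| = 16
distance = (19 + 3 + 16) / 2 = 38 / 2 = 19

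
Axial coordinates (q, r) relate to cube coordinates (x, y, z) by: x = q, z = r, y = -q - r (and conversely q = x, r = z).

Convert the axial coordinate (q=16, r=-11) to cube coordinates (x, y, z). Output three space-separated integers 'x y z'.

Answer: 16 -5 -11

Derivation:
x = q = 16
z = r = -11
y = -x - z = -(16) - (-11) = -5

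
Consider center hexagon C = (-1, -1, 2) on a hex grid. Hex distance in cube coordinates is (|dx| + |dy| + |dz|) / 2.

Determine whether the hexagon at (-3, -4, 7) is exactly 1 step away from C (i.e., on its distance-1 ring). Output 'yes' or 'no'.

|px - cx| = |-3 - (-1)| = 2
|py - cy| = |-4 - (-1)| = 3
|pz - cz| = |7 - 2| = 5
distance = (2+3+5)/2 = 10/2 = 5
radius = 1; distance != radius -> no

Answer: no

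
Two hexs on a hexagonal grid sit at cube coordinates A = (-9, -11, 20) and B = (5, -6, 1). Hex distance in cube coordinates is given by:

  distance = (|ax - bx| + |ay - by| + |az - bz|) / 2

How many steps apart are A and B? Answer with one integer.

|ax - bx| = |-9 - 5| = 14
|ay - by| = |-11 - (-6)| = 5
|az - bz| = |20 - 1| = 19
distance = (14 + 5 + 19) / 2 = 38 / 2 = 19

Answer: 19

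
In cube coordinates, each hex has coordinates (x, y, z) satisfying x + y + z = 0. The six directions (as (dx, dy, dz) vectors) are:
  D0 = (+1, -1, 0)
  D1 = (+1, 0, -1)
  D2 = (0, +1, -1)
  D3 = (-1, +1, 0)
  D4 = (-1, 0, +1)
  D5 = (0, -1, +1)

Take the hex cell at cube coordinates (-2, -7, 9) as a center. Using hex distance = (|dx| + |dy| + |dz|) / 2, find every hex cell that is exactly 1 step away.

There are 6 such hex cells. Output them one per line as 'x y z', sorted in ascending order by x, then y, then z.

Walk ring at distance 1 from (-2, -7, 9):
Start at center + D4*1 = (-3, -7, 10)
  hex 0: (-3, -7, 10)
  hex 1: (-2, -8, 10)
  hex 2: (-1, -8, 9)
  hex 3: (-1, -7, 8)
  hex 4: (-2, -6, 8)
  hex 5: (-3, -6, 9)
Sorted: 6 hexes.

Answer: -3 -7 10
-3 -6 9
-2 -8 10
-2 -6 8
-1 -8 9
-1 -7 8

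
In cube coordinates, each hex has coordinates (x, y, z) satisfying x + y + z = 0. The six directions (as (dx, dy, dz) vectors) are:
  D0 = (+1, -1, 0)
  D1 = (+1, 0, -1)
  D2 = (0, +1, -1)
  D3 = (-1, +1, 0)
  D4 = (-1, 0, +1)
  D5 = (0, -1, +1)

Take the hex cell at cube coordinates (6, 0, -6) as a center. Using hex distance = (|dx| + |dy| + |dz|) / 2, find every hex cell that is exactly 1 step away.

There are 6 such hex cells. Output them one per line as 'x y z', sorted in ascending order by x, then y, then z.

Walk ring at distance 1 from (6, 0, -6):
Start at center + D4*1 = (5, 0, -5)
  hex 0: (5, 0, -5)
  hex 1: (6, -1, -5)
  hex 2: (7, -1, -6)
  hex 3: (7, 0, -7)
  hex 4: (6, 1, -7)
  hex 5: (5, 1, -6)
Sorted: 6 hexes.

Answer: 5 0 -5
5 1 -6
6 -1 -5
6 1 -7
7 -1 -6
7 0 -7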